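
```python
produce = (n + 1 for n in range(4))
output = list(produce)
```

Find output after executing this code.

Step 1: For each n in range(4), compute n+1:
  n=0: 0+1 = 1
  n=1: 1+1 = 2
  n=2: 2+1 = 3
  n=3: 3+1 = 4
Therefore output = [1, 2, 3, 4].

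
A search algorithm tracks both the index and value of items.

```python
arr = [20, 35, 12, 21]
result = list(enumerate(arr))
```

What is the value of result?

Step 1: enumerate pairs each element with its index:
  (0, 20)
  (1, 35)
  (2, 12)
  (3, 21)
Therefore result = [(0, 20), (1, 35), (2, 12), (3, 21)].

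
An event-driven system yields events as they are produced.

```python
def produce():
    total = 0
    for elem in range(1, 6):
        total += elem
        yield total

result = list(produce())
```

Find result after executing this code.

Step 1: Generator accumulates running sum:
  elem=1: total = 1, yield 1
  elem=2: total = 3, yield 3
  elem=3: total = 6, yield 6
  elem=4: total = 10, yield 10
  elem=5: total = 15, yield 15
Therefore result = [1, 3, 6, 10, 15].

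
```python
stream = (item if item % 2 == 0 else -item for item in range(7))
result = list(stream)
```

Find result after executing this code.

Step 1: For each item in range(7), yield item if even, else -item:
  item=0: even, yield 0
  item=1: odd, yield -1
  item=2: even, yield 2
  item=3: odd, yield -3
  item=4: even, yield 4
  item=5: odd, yield -5
  item=6: even, yield 6
Therefore result = [0, -1, 2, -3, 4, -5, 6].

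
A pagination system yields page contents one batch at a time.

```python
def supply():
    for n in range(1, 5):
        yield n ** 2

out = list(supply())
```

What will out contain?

Step 1: For each n in range(1, 5), yield n**2:
  n=1: yield 1**2 = 1
  n=2: yield 2**2 = 4
  n=3: yield 3**2 = 9
  n=4: yield 4**2 = 16
Therefore out = [1, 4, 9, 16].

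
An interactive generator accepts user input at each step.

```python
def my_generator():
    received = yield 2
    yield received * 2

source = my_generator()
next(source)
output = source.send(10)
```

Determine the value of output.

Step 1: next(source) advances to first yield, producing 2.
Step 2: send(10) resumes, received = 10.
Step 3: yield received * 2 = 10 * 2 = 20.
Therefore output = 20.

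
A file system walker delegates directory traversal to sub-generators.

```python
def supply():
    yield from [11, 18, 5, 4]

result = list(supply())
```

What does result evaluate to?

Step 1: yield from delegates to the iterable, yielding each element.
Step 2: Collected values: [11, 18, 5, 4].
Therefore result = [11, 18, 5, 4].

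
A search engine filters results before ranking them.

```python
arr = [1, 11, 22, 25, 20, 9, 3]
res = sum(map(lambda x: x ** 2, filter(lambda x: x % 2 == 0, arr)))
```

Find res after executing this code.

Step 1: Filter even numbers from [1, 11, 22, 25, 20, 9, 3]: [22, 20]
Step 2: Square each: [484, 400]
Step 3: Sum = 884.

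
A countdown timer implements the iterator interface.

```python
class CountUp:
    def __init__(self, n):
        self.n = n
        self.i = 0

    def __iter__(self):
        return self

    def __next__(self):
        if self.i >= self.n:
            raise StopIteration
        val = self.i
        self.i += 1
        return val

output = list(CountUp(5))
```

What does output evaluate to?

Step 1: CountUp(5) creates an iterator counting 0 to 4.
Step 2: list() consumes all values: [0, 1, 2, 3, 4].
Therefore output = [0, 1, 2, 3, 4].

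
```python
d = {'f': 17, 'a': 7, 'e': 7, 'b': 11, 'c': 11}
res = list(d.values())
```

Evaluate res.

Step 1: d.values() returns the dictionary values in insertion order.
Therefore res = [17, 7, 7, 11, 11].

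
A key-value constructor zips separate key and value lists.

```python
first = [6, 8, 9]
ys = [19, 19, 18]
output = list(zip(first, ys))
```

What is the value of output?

Step 1: zip pairs elements at same index:
  Index 0: (6, 19)
  Index 1: (8, 19)
  Index 2: (9, 18)
Therefore output = [(6, 19), (8, 19), (9, 18)].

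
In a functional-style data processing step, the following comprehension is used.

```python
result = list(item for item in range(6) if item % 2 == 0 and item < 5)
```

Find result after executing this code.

Step 1: Filter range(6) where item % 2 == 0 and item < 5:
  item=0: both conditions met, included
  item=1: excluded (1 % 2 != 0)
  item=2: both conditions met, included
  item=3: excluded (3 % 2 != 0)
  item=4: both conditions met, included
  item=5: excluded (5 % 2 != 0, 5 >= 5)
Therefore result = [0, 2, 4].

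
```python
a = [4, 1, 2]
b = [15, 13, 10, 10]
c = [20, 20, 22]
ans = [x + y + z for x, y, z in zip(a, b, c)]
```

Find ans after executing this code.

Step 1: zip three lists (truncates to shortest, len=3):
  4 + 15 + 20 = 39
  1 + 13 + 20 = 34
  2 + 10 + 22 = 34
Therefore ans = [39, 34, 34].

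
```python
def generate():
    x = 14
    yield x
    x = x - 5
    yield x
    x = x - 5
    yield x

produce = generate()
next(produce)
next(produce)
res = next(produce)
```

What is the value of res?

Step 1: Trace through generator execution:
  Yield 1: x starts at 14, yield 14
  Yield 2: x = 14 - 5 = 9, yield 9
  Yield 3: x = 9 - 5 = 4, yield 4
Step 2: First next() gets 14, second next() gets the second value, third next() yields 4.
Therefore res = 4.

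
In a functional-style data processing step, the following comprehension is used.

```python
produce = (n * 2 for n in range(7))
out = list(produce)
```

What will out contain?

Step 1: For each n in range(7), compute n*2:
  n=0: 0*2 = 0
  n=1: 1*2 = 2
  n=2: 2*2 = 4
  n=3: 3*2 = 6
  n=4: 4*2 = 8
  n=5: 5*2 = 10
  n=6: 6*2 = 12
Therefore out = [0, 2, 4, 6, 8, 10, 12].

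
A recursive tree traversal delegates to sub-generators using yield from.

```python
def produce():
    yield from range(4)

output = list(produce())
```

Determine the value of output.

Step 1: yield from delegates to the iterable, yielding each element.
Step 2: Collected values: [0, 1, 2, 3].
Therefore output = [0, 1, 2, 3].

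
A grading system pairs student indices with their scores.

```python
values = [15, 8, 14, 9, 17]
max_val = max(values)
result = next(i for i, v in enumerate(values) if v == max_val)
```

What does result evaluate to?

Step 1: max([15, 8, 14, 9, 17]) = 17.
Step 2: Find first index where value == 17:
  Index 0: 15 != 17
  Index 1: 8 != 17
  Index 2: 14 != 17
  Index 3: 9 != 17
  Index 4: 17 == 17, found!
Therefore result = 4.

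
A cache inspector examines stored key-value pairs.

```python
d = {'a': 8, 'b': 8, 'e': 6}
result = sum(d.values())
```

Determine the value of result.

Step 1: d.values() = [8, 8, 6].
Step 2: sum = 22.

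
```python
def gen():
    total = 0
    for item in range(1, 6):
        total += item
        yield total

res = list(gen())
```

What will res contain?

Step 1: Generator accumulates running sum:
  item=1: total = 1, yield 1
  item=2: total = 3, yield 3
  item=3: total = 6, yield 6
  item=4: total = 10, yield 10
  item=5: total = 15, yield 15
Therefore res = [1, 3, 6, 10, 15].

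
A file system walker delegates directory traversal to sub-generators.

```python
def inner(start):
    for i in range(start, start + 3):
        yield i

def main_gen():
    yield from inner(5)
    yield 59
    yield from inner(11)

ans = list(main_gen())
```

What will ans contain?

Step 1: main_gen() delegates to inner(5):
  yield 5
  yield 6
  yield 7
Step 2: yield 59
Step 3: Delegates to inner(11):
  yield 11
  yield 12
  yield 13
Therefore ans = [5, 6, 7, 59, 11, 12, 13].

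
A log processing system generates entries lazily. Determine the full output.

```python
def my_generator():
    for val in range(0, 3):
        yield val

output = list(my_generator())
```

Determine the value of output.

Step 1: The generator yields each value from range(0, 3).
Step 2: list() consumes all yields: [0, 1, 2].
Therefore output = [0, 1, 2].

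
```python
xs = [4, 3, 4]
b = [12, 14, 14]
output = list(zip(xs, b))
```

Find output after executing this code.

Step 1: zip pairs elements at same index:
  Index 0: (4, 12)
  Index 1: (3, 14)
  Index 2: (4, 14)
Therefore output = [(4, 12), (3, 14), (4, 14)].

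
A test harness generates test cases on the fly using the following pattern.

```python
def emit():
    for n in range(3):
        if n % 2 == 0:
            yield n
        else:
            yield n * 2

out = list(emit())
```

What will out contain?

Step 1: For each n in range(3), yield n if even, else n*2:
  n=0 (even): yield 0
  n=1 (odd): yield 1*2 = 2
  n=2 (even): yield 2
Therefore out = [0, 2, 2].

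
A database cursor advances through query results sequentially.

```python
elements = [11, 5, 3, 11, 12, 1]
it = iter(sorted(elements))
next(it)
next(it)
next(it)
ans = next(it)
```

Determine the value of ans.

Step 1: sorted([11, 5, 3, 11, 12, 1]) = [1, 3, 5, 11, 11, 12].
Step 2: Create iterator and skip 3 elements.
Step 3: next() returns 11.
Therefore ans = 11.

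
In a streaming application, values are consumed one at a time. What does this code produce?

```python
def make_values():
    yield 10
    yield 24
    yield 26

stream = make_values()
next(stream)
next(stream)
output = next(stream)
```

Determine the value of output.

Step 1: make_values() creates a generator.
Step 2: next(stream) yields 10 (consumed and discarded).
Step 3: next(stream) yields 24 (consumed and discarded).
Step 4: next(stream) yields 26, assigned to output.
Therefore output = 26.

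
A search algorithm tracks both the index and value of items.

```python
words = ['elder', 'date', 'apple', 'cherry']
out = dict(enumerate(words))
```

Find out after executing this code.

Step 1: enumerate pairs indices with words:
  0 -> 'elder'
  1 -> 'date'
  2 -> 'apple'
  3 -> 'cherry'
Therefore out = {0: 'elder', 1: 'date', 2: 'apple', 3: 'cherry'}.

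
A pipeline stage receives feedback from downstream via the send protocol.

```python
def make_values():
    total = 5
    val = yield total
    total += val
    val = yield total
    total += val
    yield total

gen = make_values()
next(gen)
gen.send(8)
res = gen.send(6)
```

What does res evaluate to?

Step 1: next() -> yield total=5.
Step 2: send(8) -> val=8, total = 5+8 = 13, yield 13.
Step 3: send(6) -> val=6, total = 13+6 = 19, yield 19.
Therefore res = 19.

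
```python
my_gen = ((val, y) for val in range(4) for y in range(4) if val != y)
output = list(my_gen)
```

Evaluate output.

Step 1: Nested generator over range(4) x range(4) where val != y:
  (0, 0): excluded (val == y)
  (0, 1): included
  (0, 2): included
  (0, 3): included
  (1, 0): included
  (1, 1): excluded (val == y)
  (1, 2): included
  (1, 3): included
  (2, 0): included
  (2, 1): included
  (2, 2): excluded (val == y)
  (2, 3): included
  (3, 0): included
  (3, 1): included
  (3, 2): included
  (3, 3): excluded (val == y)
Therefore output = [(0, 1), (0, 2), (0, 3), (1, 0), (1, 2), (1, 3), (2, 0), (2, 1), (2, 3), (3, 0), (3, 1), (3, 2)].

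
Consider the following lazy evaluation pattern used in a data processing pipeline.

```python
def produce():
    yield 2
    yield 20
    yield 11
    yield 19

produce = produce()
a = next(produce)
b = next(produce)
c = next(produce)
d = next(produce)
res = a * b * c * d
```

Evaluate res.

Step 1: Create generator and consume all values:
  a = next(produce) = 2
  b = next(produce) = 20
  c = next(produce) = 11
  d = next(produce) = 19
Step 2: res = 2 * 20 * 11 * 19 = 8360.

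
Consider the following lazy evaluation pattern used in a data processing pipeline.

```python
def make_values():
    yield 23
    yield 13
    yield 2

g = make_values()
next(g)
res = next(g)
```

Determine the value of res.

Step 1: make_values() creates a generator.
Step 2: next(g) yields 23 (consumed and discarded).
Step 3: next(g) yields 13, assigned to res.
Therefore res = 13.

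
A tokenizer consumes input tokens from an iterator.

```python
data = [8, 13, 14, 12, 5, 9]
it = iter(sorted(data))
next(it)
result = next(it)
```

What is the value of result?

Step 1: sorted([8, 13, 14, 12, 5, 9]) = [5, 8, 9, 12, 13, 14].
Step 2: Create iterator and skip 1 elements.
Step 3: next() returns 8.
Therefore result = 8.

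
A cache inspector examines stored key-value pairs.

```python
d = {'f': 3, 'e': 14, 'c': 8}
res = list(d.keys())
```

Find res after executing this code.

Step 1: d.keys() returns the dictionary keys in insertion order.
Therefore res = ['f', 'e', 'c'].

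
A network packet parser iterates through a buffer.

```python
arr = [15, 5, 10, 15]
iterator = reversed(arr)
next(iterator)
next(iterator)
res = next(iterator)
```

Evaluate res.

Step 1: reversed([15, 5, 10, 15]) gives iterator: [15, 10, 5, 15].
Step 2: First next() = 15, second next() = 10.
Step 3: Third next() = 5.
Therefore res = 5.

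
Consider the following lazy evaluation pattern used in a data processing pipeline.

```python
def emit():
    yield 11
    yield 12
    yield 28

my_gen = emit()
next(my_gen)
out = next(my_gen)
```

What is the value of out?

Step 1: emit() creates a generator.
Step 2: next(my_gen) yields 11 (consumed and discarded).
Step 3: next(my_gen) yields 12, assigned to out.
Therefore out = 12.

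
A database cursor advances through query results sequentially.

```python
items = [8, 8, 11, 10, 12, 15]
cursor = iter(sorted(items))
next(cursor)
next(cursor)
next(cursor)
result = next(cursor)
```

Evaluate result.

Step 1: sorted([8, 8, 11, 10, 12, 15]) = [8, 8, 10, 11, 12, 15].
Step 2: Create iterator and skip 3 elements.
Step 3: next() returns 11.
Therefore result = 11.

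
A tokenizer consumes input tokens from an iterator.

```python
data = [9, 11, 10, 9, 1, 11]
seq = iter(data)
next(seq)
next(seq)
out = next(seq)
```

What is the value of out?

Step 1: Create iterator over [9, 11, 10, 9, 1, 11].
Step 2: next() consumes 9.
Step 3: next() consumes 11.
Step 4: next() returns 10.
Therefore out = 10.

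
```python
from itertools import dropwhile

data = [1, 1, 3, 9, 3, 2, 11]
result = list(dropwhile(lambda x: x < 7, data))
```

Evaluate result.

Step 1: dropwhile drops elements while < 7:
  1 < 7: dropped
  1 < 7: dropped
  3 < 7: dropped
  9: kept (dropping stopped)
Step 2: Remaining elements kept regardless of condition.
Therefore result = [9, 3, 2, 11].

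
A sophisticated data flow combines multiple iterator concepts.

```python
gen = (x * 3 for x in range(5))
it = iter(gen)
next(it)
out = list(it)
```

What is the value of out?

Step 1: Generator produces [0, 3, 6, 9, 12].
Step 2: next(it) consumes first element (0).
Step 3: list(it) collects remaining: [3, 6, 9, 12].
Therefore out = [3, 6, 9, 12].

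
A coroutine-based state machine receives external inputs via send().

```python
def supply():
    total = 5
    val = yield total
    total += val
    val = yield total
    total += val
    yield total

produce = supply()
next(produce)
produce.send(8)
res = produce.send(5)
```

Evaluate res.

Step 1: next() -> yield total=5.
Step 2: send(8) -> val=8, total = 5+8 = 13, yield 13.
Step 3: send(5) -> val=5, total = 13+5 = 18, yield 18.
Therefore res = 18.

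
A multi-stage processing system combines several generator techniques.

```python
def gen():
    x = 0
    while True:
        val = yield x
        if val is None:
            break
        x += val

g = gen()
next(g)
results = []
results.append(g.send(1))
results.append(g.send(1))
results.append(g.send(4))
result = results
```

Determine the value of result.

Step 1: next(g) -> yield 0.
Step 2: send(1) -> x = 1, yield 1.
Step 3: send(1) -> x = 2, yield 2.
Step 4: send(4) -> x = 6, yield 6.
Therefore result = [1, 2, 6].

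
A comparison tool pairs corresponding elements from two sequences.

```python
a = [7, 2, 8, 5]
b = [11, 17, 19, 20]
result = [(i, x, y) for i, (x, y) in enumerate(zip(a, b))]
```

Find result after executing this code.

Step 1: enumerate(zip(a, b)) gives index with paired elements:
  i=0: (7, 11)
  i=1: (2, 17)
  i=2: (8, 19)
  i=3: (5, 20)
Therefore result = [(0, 7, 11), (1, 2, 17), (2, 8, 19), (3, 5, 20)].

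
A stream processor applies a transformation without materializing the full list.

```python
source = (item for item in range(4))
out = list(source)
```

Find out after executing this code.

Step 1: Generator expression iterates range(4): [0, 1, 2, 3].
Step 2: list() collects all values.
Therefore out = [0, 1, 2, 3].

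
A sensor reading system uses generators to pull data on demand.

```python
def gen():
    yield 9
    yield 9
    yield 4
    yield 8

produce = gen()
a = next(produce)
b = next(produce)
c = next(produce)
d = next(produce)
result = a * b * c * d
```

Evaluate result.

Step 1: Create generator and consume all values:
  a = next(produce) = 9
  b = next(produce) = 9
  c = next(produce) = 4
  d = next(produce) = 8
Step 2: result = 9 * 9 * 4 * 8 = 2592.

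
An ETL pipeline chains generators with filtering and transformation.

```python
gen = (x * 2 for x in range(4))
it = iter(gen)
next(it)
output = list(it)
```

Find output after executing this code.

Step 1: Generator produces [0, 2, 4, 6].
Step 2: next(it) consumes first element (0).
Step 3: list(it) collects remaining: [2, 4, 6].
Therefore output = [2, 4, 6].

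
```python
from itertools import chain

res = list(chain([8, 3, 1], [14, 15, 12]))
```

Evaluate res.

Step 1: chain() concatenates iterables: [8, 3, 1] + [14, 15, 12].
Therefore res = [8, 3, 1, 14, 15, 12].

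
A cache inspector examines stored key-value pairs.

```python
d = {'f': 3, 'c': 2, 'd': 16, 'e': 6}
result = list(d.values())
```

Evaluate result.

Step 1: d.values() returns the dictionary values in insertion order.
Therefore result = [3, 2, 16, 6].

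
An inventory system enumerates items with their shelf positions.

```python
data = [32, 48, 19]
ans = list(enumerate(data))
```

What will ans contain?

Step 1: enumerate pairs each element with its index:
  (0, 32)
  (1, 48)
  (2, 19)
Therefore ans = [(0, 32), (1, 48), (2, 19)].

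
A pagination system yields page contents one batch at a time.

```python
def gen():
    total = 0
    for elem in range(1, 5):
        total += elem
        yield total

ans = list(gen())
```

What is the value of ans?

Step 1: Generator accumulates running sum:
  elem=1: total = 1, yield 1
  elem=2: total = 3, yield 3
  elem=3: total = 6, yield 6
  elem=4: total = 10, yield 10
Therefore ans = [1, 3, 6, 10].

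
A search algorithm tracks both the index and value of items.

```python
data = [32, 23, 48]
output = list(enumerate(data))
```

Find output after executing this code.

Step 1: enumerate pairs each element with its index:
  (0, 32)
  (1, 23)
  (2, 48)
Therefore output = [(0, 32), (1, 23), (2, 48)].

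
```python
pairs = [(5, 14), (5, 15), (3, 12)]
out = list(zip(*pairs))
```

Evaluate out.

Step 1: zip(*pairs) transposes: unzips [(5, 14), (5, 15), (3, 12)] into separate sequences.
Step 2: First elements: (5, 5, 3), second elements: (14, 15, 12).
Therefore out = [(5, 5, 3), (14, 15, 12)].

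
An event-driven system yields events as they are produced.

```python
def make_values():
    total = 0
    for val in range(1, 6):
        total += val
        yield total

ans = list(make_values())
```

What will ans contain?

Step 1: Generator accumulates running sum:
  val=1: total = 1, yield 1
  val=2: total = 3, yield 3
  val=3: total = 6, yield 6
  val=4: total = 10, yield 10
  val=5: total = 15, yield 15
Therefore ans = [1, 3, 6, 10, 15].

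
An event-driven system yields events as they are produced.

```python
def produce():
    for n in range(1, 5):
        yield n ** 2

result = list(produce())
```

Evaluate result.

Step 1: For each n in range(1, 5), yield n**2:
  n=1: yield 1**2 = 1
  n=2: yield 2**2 = 4
  n=3: yield 3**2 = 9
  n=4: yield 4**2 = 16
Therefore result = [1, 4, 9, 16].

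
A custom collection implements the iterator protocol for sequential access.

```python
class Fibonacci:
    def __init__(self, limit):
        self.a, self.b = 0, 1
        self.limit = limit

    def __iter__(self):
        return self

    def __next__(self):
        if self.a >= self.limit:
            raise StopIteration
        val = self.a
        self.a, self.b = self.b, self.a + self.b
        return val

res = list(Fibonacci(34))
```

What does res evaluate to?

Step 1: Fibonacci-like sequence (a=0, b=1) until >= 34:
  Yield 0, then a,b = 1,1
  Yield 1, then a,b = 1,2
  Yield 1, then a,b = 2,3
  Yield 2, then a,b = 3,5
  Yield 3, then a,b = 5,8
  Yield 5, then a,b = 8,13
  Yield 8, then a,b = 13,21
  Yield 13, then a,b = 21,34
  Yield 21, then a,b = 34,55
Step 2: 34 >= 34, stop.
Therefore res = [0, 1, 1, 2, 3, 5, 8, 13, 21].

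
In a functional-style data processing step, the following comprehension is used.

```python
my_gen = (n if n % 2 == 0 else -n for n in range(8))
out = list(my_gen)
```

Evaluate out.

Step 1: For each n in range(8), yield n if even, else -n:
  n=0: even, yield 0
  n=1: odd, yield -1
  n=2: even, yield 2
  n=3: odd, yield -3
  n=4: even, yield 4
  n=5: odd, yield -5
  n=6: even, yield 6
  n=7: odd, yield -7
Therefore out = [0, -1, 2, -3, 4, -5, 6, -7].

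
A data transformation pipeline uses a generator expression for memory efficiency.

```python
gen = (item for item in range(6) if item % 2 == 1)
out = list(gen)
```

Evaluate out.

Step 1: Filter range(6) keeping only odd values:
  item=0: even, excluded
  item=1: odd, included
  item=2: even, excluded
  item=3: odd, included
  item=4: even, excluded
  item=5: odd, included
Therefore out = [1, 3, 5].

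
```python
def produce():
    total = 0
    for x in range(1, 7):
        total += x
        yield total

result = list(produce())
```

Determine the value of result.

Step 1: Generator accumulates running sum:
  x=1: total = 1, yield 1
  x=2: total = 3, yield 3
  x=3: total = 6, yield 6
  x=4: total = 10, yield 10
  x=5: total = 15, yield 15
  x=6: total = 21, yield 21
Therefore result = [1, 3, 6, 10, 15, 21].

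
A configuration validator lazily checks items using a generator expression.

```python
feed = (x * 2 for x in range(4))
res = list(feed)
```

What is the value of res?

Step 1: For each x in range(4), compute x*2:
  x=0: 0*2 = 0
  x=1: 1*2 = 2
  x=2: 2*2 = 4
  x=3: 3*2 = 6
Therefore res = [0, 2, 4, 6].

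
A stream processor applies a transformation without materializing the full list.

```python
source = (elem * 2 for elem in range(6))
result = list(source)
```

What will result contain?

Step 1: For each elem in range(6), compute elem*2:
  elem=0: 0*2 = 0
  elem=1: 1*2 = 2
  elem=2: 2*2 = 4
  elem=3: 3*2 = 6
  elem=4: 4*2 = 8
  elem=5: 5*2 = 10
Therefore result = [0, 2, 4, 6, 8, 10].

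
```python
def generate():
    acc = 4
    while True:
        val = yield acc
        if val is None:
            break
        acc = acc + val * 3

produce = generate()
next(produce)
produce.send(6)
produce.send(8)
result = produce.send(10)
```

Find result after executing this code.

Step 1: next() -> yield acc=4.
Step 2: send(6) -> val=6, acc = 4 + 6*3 = 22, yield 22.
Step 3: send(8) -> val=8, acc = 22 + 8*3 = 46, yield 46.
Step 4: send(10) -> val=10, acc = 46 + 10*3 = 76, yield 76.
Therefore result = 76.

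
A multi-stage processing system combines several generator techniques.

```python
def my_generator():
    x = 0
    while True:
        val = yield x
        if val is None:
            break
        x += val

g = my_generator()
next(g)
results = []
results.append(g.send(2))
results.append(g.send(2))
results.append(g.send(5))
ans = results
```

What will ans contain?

Step 1: next(g) -> yield 0.
Step 2: send(2) -> x = 2, yield 2.
Step 3: send(2) -> x = 4, yield 4.
Step 4: send(5) -> x = 9, yield 9.
Therefore ans = [2, 4, 9].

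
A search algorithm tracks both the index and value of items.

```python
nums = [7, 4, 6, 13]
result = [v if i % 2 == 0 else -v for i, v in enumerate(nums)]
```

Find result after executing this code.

Step 1: For each (i, v), keep v if i is even, negate if odd:
  i=0 (even): keep 7
  i=1 (odd): negate to -4
  i=2 (even): keep 6
  i=3 (odd): negate to -13
Therefore result = [7, -4, 6, -13].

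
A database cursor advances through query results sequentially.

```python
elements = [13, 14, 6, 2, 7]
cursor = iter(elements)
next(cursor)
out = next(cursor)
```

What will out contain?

Step 1: Create iterator over [13, 14, 6, 2, 7].
Step 2: next() consumes 13.
Step 3: next() returns 14.
Therefore out = 14.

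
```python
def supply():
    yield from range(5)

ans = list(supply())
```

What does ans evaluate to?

Step 1: yield from delegates to the iterable, yielding each element.
Step 2: Collected values: [0, 1, 2, 3, 4].
Therefore ans = [0, 1, 2, 3, 4].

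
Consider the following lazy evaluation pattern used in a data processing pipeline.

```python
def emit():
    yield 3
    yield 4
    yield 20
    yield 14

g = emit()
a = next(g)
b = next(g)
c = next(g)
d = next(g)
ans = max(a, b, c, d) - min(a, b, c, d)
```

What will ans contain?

Step 1: Create generator and consume all values:
  a = next(g) = 3
  b = next(g) = 4
  c = next(g) = 20
  d = next(g) = 14
Step 2: max = 20, min = 3, ans = 20 - 3 = 17.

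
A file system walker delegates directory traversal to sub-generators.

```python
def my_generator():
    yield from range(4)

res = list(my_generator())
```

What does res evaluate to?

Step 1: yield from delegates to the iterable, yielding each element.
Step 2: Collected values: [0, 1, 2, 3].
Therefore res = [0, 1, 2, 3].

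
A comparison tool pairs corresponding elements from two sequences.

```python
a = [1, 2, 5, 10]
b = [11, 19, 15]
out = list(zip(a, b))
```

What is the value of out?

Step 1: zip stops at shortest (len(a)=4, len(b)=3):
  Index 0: (1, 11)
  Index 1: (2, 19)
  Index 2: (5, 15)
Step 2: Last element of a (10) has no pair, dropped.
Therefore out = [(1, 11), (2, 19), (5, 15)].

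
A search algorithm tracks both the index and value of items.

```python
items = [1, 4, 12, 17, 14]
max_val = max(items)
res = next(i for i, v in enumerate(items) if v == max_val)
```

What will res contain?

Step 1: max([1, 4, 12, 17, 14]) = 17.
Step 2: Find first index where value == 17:
  Index 0: 1 != 17
  Index 1: 4 != 17
  Index 2: 12 != 17
  Index 3: 17 == 17, found!
Therefore res = 3.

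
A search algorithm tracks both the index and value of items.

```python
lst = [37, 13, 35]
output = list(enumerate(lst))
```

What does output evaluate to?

Step 1: enumerate pairs each element with its index:
  (0, 37)
  (1, 13)
  (2, 35)
Therefore output = [(0, 37), (1, 13), (2, 35)].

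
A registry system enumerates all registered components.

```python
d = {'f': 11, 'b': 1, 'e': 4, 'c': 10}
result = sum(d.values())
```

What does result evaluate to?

Step 1: d.values() = [11, 1, 4, 10].
Step 2: sum = 26.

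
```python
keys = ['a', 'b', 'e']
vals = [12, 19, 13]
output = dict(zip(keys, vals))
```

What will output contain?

Step 1: zip pairs keys with values:
  'a' -> 12
  'b' -> 19
  'e' -> 13
Therefore output = {'a': 12, 'b': 19, 'e': 13}.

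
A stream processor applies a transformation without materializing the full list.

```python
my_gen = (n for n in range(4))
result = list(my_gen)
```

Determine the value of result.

Step 1: Generator expression iterates range(4): [0, 1, 2, 3].
Step 2: list() collects all values.
Therefore result = [0, 1, 2, 3].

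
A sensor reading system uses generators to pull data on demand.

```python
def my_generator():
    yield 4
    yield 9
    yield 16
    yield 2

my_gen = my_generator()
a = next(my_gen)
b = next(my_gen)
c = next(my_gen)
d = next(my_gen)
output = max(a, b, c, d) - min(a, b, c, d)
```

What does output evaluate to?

Step 1: Create generator and consume all values:
  a = next(my_gen) = 4
  b = next(my_gen) = 9
  c = next(my_gen) = 16
  d = next(my_gen) = 2
Step 2: max = 16, min = 2, output = 16 - 2 = 14.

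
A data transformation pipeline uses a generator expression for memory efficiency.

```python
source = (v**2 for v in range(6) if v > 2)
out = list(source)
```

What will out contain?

Step 1: For range(6), keep v > 2, then square:
  v=0: 0 <= 2, excluded
  v=1: 1 <= 2, excluded
  v=2: 2 <= 2, excluded
  v=3: 3 > 2, yield 3**2 = 9
  v=4: 4 > 2, yield 4**2 = 16
  v=5: 5 > 2, yield 5**2 = 25
Therefore out = [9, 16, 25].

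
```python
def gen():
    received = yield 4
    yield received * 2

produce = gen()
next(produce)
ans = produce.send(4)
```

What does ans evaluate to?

Step 1: next(produce) advances to first yield, producing 4.
Step 2: send(4) resumes, received = 4.
Step 3: yield received * 2 = 4 * 2 = 8.
Therefore ans = 8.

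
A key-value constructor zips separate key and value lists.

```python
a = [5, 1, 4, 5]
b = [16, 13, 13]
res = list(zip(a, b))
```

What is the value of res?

Step 1: zip stops at shortest (len(a)=4, len(b)=3):
  Index 0: (5, 16)
  Index 1: (1, 13)
  Index 2: (4, 13)
Step 2: Last element of a (5) has no pair, dropped.
Therefore res = [(5, 16), (1, 13), (4, 13)].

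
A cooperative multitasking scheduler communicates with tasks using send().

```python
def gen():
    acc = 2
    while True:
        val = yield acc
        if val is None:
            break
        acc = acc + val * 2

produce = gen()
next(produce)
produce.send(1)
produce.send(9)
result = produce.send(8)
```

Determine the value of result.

Step 1: next() -> yield acc=2.
Step 2: send(1) -> val=1, acc = 2 + 1*2 = 4, yield 4.
Step 3: send(9) -> val=9, acc = 4 + 9*2 = 22, yield 22.
Step 4: send(8) -> val=8, acc = 22 + 8*2 = 38, yield 38.
Therefore result = 38.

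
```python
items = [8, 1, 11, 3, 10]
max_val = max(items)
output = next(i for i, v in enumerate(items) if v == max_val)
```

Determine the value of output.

Step 1: max([8, 1, 11, 3, 10]) = 11.
Step 2: Find first index where value == 11:
  Index 0: 8 != 11
  Index 1: 1 != 11
  Index 2: 11 == 11, found!
Therefore output = 2.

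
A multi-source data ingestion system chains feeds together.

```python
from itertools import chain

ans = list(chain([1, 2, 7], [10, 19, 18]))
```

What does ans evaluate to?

Step 1: chain() concatenates iterables: [1, 2, 7] + [10, 19, 18].
Therefore ans = [1, 2, 7, 10, 19, 18].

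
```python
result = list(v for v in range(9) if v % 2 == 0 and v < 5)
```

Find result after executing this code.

Step 1: Filter range(9) where v % 2 == 0 and v < 5:
  v=0: both conditions met, included
  v=1: excluded (1 % 2 != 0)
  v=2: both conditions met, included
  v=3: excluded (3 % 2 != 0)
  v=4: both conditions met, included
  v=5: excluded (5 % 2 != 0, 5 >= 5)
  v=6: excluded (6 >= 5)
  v=7: excluded (7 % 2 != 0, 7 >= 5)
  v=8: excluded (8 >= 5)
Therefore result = [0, 2, 4].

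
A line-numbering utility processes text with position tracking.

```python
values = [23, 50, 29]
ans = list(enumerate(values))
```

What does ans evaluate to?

Step 1: enumerate pairs each element with its index:
  (0, 23)
  (1, 50)
  (2, 29)
Therefore ans = [(0, 23), (1, 50), (2, 29)].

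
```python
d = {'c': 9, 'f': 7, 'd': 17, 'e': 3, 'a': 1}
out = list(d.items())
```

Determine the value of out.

Step 1: d.items() returns (key, value) pairs in insertion order.
Therefore out = [('c', 9), ('f', 7), ('d', 17), ('e', 3), ('a', 1)].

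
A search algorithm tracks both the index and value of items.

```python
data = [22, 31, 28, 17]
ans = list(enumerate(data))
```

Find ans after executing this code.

Step 1: enumerate pairs each element with its index:
  (0, 22)
  (1, 31)
  (2, 28)
  (3, 17)
Therefore ans = [(0, 22), (1, 31), (2, 28), (3, 17)].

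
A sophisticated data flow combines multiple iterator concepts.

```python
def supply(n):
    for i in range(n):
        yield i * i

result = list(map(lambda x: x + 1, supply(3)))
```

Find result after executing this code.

Step 1: supply(3) yields squares: [0, 1, 4].
Step 2: map adds 1 to each: [1, 2, 5].
Therefore result = [1, 2, 5].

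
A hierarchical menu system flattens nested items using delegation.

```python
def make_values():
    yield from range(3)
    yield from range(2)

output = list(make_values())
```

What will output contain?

Step 1: Trace yields in order:
  yield 0
  yield 1
  yield 2
  yield 0
  yield 1
Therefore output = [0, 1, 2, 0, 1].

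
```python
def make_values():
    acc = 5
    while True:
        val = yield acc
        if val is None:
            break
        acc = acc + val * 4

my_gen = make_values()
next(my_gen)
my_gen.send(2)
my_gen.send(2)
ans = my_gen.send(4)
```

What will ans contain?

Step 1: next() -> yield acc=5.
Step 2: send(2) -> val=2, acc = 5 + 2*4 = 13, yield 13.
Step 3: send(2) -> val=2, acc = 13 + 2*4 = 21, yield 21.
Step 4: send(4) -> val=4, acc = 21 + 4*4 = 37, yield 37.
Therefore ans = 37.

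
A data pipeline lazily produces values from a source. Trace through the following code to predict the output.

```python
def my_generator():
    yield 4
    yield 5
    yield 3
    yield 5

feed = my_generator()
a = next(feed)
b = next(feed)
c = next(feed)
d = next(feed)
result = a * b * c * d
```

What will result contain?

Step 1: Create generator and consume all values:
  a = next(feed) = 4
  b = next(feed) = 5
  c = next(feed) = 3
  d = next(feed) = 5
Step 2: result = 4 * 5 * 3 * 5 = 300.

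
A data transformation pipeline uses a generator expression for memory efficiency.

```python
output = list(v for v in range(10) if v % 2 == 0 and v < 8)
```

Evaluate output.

Step 1: Filter range(10) where v % 2 == 0 and v < 8:
  v=0: both conditions met, included
  v=1: excluded (1 % 2 != 0)
  v=2: both conditions met, included
  v=3: excluded (3 % 2 != 0)
  v=4: both conditions met, included
  v=5: excluded (5 % 2 != 0)
  v=6: both conditions met, included
  v=7: excluded (7 % 2 != 0)
  v=8: excluded (8 >= 8)
  v=9: excluded (9 % 2 != 0, 9 >= 8)
Therefore output = [0, 2, 4, 6].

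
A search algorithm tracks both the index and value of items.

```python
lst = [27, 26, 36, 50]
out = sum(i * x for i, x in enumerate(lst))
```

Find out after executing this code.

Step 1: Compute i * x for each (i, x) in enumerate([27, 26, 36, 50]):
  i=0, x=27: 0*27 = 0
  i=1, x=26: 1*26 = 26
  i=2, x=36: 2*36 = 72
  i=3, x=50: 3*50 = 150
Step 2: sum = 0 + 26 + 72 + 150 = 248.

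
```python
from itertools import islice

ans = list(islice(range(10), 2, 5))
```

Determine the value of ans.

Step 1: islice(range(10), 2, 5) takes elements at indices [2, 5).
Step 2: Elements: [2, 3, 4].
Therefore ans = [2, 3, 4].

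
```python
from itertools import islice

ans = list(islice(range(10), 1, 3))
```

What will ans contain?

Step 1: islice(range(10), 1, 3) takes elements at indices [1, 3).
Step 2: Elements: [1, 2].
Therefore ans = [1, 2].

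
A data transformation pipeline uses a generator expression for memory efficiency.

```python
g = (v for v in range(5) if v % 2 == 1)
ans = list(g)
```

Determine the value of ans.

Step 1: Filter range(5) keeping only odd values:
  v=0: even, excluded
  v=1: odd, included
  v=2: even, excluded
  v=3: odd, included
  v=4: even, excluded
Therefore ans = [1, 3].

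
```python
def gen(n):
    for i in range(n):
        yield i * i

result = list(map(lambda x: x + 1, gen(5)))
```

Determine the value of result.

Step 1: gen(5) yields squares: [0, 1, 4, 9, 16].
Step 2: map adds 1 to each: [1, 2, 5, 10, 17].
Therefore result = [1, 2, 5, 10, 17].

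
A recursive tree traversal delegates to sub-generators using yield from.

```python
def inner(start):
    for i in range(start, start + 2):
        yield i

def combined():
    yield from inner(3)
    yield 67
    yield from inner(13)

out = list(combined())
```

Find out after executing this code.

Step 1: combined() delegates to inner(3):
  yield 3
  yield 4
Step 2: yield 67
Step 3: Delegates to inner(13):
  yield 13
  yield 14
Therefore out = [3, 4, 67, 13, 14].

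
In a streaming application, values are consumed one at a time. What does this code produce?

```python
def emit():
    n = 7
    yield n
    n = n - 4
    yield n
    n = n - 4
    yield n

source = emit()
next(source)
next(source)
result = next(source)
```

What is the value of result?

Step 1: Trace through generator execution:
  Yield 1: n starts at 7, yield 7
  Yield 2: n = 7 - 4 = 3, yield 3
  Yield 3: n = 3 - 4 = -1, yield -1
Step 2: First next() gets 7, second next() gets the second value, third next() yields -1.
Therefore result = -1.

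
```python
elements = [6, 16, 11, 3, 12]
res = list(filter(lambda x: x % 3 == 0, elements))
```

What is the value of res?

Step 1: Filter elements divisible by 3:
  6 % 3 = 0: kept
  16 % 3 = 1: removed
  11 % 3 = 2: removed
  3 % 3 = 0: kept
  12 % 3 = 0: kept
Therefore res = [6, 3, 12].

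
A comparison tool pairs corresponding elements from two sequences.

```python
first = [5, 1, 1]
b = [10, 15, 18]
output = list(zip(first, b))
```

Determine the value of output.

Step 1: zip pairs elements at same index:
  Index 0: (5, 10)
  Index 1: (1, 15)
  Index 2: (1, 18)
Therefore output = [(5, 10), (1, 15), (1, 18)].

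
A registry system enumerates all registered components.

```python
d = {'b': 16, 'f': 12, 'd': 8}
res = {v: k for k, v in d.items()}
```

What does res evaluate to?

Step 1: Invert dict (swap keys and values):
  'b': 16 -> 16: 'b'
  'f': 12 -> 12: 'f'
  'd': 8 -> 8: 'd'
Therefore res = {16: 'b', 12: 'f', 8: 'd'}.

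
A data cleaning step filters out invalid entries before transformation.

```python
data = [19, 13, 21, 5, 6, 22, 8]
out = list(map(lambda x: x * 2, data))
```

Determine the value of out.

Step 1: Apply lambda x: x * 2 to each element:
  19 -> 38
  13 -> 26
  21 -> 42
  5 -> 10
  6 -> 12
  22 -> 44
  8 -> 16
Therefore out = [38, 26, 42, 10, 12, 44, 16].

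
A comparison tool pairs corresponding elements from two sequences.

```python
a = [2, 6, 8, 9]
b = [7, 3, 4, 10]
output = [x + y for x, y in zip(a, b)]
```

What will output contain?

Step 1: Add corresponding elements:
  2 + 7 = 9
  6 + 3 = 9
  8 + 4 = 12
  9 + 10 = 19
Therefore output = [9, 9, 12, 19].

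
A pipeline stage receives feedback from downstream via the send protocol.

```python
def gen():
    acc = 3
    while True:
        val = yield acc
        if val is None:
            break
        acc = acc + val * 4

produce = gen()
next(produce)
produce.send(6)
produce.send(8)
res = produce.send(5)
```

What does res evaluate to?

Step 1: next() -> yield acc=3.
Step 2: send(6) -> val=6, acc = 3 + 6*4 = 27, yield 27.
Step 3: send(8) -> val=8, acc = 27 + 8*4 = 59, yield 59.
Step 4: send(5) -> val=5, acc = 59 + 5*4 = 79, yield 79.
Therefore res = 79.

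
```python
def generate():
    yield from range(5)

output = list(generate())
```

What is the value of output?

Step 1: yield from delegates to the iterable, yielding each element.
Step 2: Collected values: [0, 1, 2, 3, 4].
Therefore output = [0, 1, 2, 3, 4].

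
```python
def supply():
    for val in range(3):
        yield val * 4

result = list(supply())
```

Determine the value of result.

Step 1: For each val in range(3), yield val * 4:
  val=0: yield 0 * 4 = 0
  val=1: yield 1 * 4 = 4
  val=2: yield 2 * 4 = 8
Therefore result = [0, 4, 8].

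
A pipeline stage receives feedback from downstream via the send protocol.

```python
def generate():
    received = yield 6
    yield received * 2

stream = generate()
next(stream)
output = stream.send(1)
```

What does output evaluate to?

Step 1: next(stream) advances to first yield, producing 6.
Step 2: send(1) resumes, received = 1.
Step 3: yield received * 2 = 1 * 2 = 2.
Therefore output = 2.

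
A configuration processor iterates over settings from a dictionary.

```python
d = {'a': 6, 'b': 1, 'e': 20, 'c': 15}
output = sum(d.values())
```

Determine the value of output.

Step 1: d.values() = [6, 1, 20, 15].
Step 2: sum = 42.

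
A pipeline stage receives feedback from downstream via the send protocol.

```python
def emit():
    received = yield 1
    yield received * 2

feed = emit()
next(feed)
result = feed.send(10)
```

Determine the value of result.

Step 1: next(feed) advances to first yield, producing 1.
Step 2: send(10) resumes, received = 10.
Step 3: yield received * 2 = 10 * 2 = 20.
Therefore result = 20.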